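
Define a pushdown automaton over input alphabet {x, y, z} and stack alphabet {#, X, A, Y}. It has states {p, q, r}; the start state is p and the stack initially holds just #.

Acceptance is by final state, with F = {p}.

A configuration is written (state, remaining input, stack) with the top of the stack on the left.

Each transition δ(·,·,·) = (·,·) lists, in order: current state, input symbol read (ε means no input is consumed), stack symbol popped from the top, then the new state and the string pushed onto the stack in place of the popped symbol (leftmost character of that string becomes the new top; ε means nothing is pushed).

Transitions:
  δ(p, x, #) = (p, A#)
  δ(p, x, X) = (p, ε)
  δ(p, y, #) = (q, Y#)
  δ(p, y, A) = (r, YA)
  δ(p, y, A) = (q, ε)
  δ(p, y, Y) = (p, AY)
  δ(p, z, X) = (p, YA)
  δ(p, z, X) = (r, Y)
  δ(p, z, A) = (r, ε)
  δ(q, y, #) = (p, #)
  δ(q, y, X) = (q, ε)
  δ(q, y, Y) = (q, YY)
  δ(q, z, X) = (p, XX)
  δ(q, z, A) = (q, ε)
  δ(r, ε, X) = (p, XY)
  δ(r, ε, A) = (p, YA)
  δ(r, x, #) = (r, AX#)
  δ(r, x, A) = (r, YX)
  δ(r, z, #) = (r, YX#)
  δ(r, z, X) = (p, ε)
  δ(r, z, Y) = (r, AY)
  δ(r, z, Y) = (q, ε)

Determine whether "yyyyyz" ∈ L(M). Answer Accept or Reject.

No computation consumes all input and reaches a final state.

Reject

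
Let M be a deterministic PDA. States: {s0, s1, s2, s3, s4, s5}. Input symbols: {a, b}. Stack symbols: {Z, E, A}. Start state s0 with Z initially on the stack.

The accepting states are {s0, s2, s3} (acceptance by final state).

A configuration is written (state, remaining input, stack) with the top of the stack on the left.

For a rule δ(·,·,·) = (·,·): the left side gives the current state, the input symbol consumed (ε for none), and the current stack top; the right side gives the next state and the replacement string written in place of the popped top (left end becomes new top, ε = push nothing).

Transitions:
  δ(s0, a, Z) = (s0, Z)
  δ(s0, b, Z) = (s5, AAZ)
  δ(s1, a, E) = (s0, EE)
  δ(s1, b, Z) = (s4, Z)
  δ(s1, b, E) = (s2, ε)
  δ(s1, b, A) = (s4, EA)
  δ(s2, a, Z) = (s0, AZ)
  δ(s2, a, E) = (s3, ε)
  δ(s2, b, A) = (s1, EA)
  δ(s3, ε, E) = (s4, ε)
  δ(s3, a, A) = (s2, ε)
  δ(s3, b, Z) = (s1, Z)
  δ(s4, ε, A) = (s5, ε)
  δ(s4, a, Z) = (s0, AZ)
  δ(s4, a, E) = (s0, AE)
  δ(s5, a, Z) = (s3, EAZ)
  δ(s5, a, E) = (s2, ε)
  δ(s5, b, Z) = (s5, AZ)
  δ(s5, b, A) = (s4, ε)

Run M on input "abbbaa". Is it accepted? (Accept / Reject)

Reject

(s0, abbbaa, Z)
  read a, top Z: go to s0, push Z → (s0, bbbaa, Z)
  read b, top Z: go to s5, push AAZ → (s5, bbaa, AAZ)
  read b, top A: go to s4, push ε → (s4, baa, AZ)
  ε-move, top A: go to s5, push ε → (s5, baa, Z)
  read b, top Z: go to s5, push AZ → (s5, aa, AZ)
No transition applies at (s5, aa, AZ); input not fully consumed.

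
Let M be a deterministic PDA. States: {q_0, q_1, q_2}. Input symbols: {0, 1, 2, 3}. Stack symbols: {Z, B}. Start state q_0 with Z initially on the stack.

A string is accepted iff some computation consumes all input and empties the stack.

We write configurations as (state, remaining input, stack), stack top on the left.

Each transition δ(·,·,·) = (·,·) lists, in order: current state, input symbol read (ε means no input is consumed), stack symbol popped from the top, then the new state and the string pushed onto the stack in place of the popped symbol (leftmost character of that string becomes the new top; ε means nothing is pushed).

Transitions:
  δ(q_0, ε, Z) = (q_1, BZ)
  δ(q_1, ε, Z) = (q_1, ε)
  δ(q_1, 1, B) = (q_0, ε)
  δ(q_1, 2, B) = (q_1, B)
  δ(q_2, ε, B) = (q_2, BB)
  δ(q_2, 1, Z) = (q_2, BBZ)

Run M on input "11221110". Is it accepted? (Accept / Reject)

Reject

(q_0, 11221110, Z)
  ε-move, top Z: go to q_1, push BZ → (q_1, 11221110, BZ)
  read 1, top B: go to q_0, push ε → (q_0, 1221110, Z)
  ε-move, top Z: go to q_1, push BZ → (q_1, 1221110, BZ)
  read 1, top B: go to q_0, push ε → (q_0, 221110, Z)
  ε-move, top Z: go to q_1, push BZ → (q_1, 221110, BZ)
  read 2, top B: go to q_1, push B → (q_1, 21110, BZ)
  read 2, top B: go to q_1, push B → (q_1, 1110, BZ)
  read 1, top B: go to q_0, push ε → (q_0, 110, Z)
  ε-move, top Z: go to q_1, push BZ → (q_1, 110, BZ)
  read 1, top B: go to q_0, push ε → (q_0, 10, Z)
  ε-move, top Z: go to q_1, push BZ → (q_1, 10, BZ)
  read 1, top B: go to q_0, push ε → (q_0, 0, Z)
  ε-move, top Z: go to q_1, push BZ → (q_1, 0, BZ)
No transition applies at (q_1, 0, BZ); input not fully consumed.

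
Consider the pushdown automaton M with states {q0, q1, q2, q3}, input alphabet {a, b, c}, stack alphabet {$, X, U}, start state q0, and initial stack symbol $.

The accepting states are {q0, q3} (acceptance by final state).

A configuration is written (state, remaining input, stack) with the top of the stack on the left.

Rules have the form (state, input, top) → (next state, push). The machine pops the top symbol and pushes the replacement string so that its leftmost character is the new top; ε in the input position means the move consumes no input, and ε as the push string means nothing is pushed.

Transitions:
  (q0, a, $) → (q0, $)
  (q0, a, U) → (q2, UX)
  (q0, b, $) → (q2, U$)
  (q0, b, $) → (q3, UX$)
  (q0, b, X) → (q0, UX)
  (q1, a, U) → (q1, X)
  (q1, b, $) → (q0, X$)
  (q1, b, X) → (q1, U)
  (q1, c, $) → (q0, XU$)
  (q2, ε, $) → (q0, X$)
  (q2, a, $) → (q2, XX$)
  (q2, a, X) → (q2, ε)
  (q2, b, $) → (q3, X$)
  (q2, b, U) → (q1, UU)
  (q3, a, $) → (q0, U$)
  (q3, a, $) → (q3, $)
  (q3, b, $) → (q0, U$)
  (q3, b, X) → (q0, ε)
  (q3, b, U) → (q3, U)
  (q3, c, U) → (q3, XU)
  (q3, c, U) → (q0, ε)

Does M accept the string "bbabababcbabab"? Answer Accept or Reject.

Reject

No computation consumes all input and reaches a final state.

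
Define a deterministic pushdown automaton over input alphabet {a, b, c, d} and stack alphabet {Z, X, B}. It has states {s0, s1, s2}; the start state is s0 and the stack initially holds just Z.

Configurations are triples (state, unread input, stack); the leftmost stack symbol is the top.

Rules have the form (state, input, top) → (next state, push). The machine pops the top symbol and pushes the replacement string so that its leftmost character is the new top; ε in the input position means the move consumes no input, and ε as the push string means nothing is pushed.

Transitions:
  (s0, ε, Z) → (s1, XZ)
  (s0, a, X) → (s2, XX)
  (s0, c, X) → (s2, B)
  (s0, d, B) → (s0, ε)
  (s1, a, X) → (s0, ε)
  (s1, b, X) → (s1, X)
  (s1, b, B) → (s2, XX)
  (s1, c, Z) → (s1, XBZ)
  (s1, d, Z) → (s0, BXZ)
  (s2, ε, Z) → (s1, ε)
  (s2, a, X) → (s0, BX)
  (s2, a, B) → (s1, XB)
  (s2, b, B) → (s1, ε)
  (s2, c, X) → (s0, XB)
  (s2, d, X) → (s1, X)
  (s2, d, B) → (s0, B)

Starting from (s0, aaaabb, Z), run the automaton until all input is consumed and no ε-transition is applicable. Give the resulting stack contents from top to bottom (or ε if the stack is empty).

XZ

(s0, aaaabb, Z)
  ε-move, top Z: go to s1, push XZ → (s1, aaaabb, XZ)
  read a, top X: go to s0, push ε → (s0, aaabb, Z)
  ε-move, top Z: go to s1, push XZ → (s1, aaabb, XZ)
  read a, top X: go to s0, push ε → (s0, aabb, Z)
  ε-move, top Z: go to s1, push XZ → (s1, aabb, XZ)
  read a, top X: go to s0, push ε → (s0, abb, Z)
  ε-move, top Z: go to s1, push XZ → (s1, abb, XZ)
  read a, top X: go to s0, push ε → (s0, bb, Z)
  ε-move, top Z: go to s1, push XZ → (s1, bb, XZ)
  read b, top X: go to s1, push X → (s1, b, XZ)
  read b, top X: go to s1, push X → (s1, ε, XZ)
All input consumed in state s1 with stack XZ.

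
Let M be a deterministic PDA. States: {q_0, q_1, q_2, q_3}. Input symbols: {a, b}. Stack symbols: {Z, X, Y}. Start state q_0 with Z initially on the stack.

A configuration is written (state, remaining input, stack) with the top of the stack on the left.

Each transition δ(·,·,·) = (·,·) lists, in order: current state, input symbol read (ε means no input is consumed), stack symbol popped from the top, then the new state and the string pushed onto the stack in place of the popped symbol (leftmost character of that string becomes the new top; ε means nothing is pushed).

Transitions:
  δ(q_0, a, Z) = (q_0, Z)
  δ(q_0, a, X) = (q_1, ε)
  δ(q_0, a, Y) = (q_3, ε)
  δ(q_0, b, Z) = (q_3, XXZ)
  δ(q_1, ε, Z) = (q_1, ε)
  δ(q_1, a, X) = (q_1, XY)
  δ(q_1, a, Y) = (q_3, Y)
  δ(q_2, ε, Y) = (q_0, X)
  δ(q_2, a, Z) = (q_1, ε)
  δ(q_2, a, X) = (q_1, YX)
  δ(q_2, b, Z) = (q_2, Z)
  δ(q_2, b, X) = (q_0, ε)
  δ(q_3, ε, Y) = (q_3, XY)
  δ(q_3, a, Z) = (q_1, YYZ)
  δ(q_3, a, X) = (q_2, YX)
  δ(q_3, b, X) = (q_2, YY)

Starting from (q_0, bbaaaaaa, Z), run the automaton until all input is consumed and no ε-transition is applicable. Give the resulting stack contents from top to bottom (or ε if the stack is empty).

(q_0, bbaaaaaa, Z)
  read b, top Z: go to q_3, push XXZ → (q_3, baaaaaa, XXZ)
  read b, top X: go to q_2, push YY → (q_2, aaaaaa, YYXZ)
  ε-move, top Y: go to q_0, push X → (q_0, aaaaaa, XYXZ)
  read a, top X: go to q_1, push ε → (q_1, aaaaa, YXZ)
  read a, top Y: go to q_3, push Y → (q_3, aaaa, YXZ)
  ε-move, top Y: go to q_3, push XY → (q_3, aaaa, XYXZ)
  read a, top X: go to q_2, push YX → (q_2, aaa, YXYXZ)
  ε-move, top Y: go to q_0, push X → (q_0, aaa, XXYXZ)
  read a, top X: go to q_1, push ε → (q_1, aa, XYXZ)
  read a, top X: go to q_1, push XY → (q_1, a, XYYXZ)
  read a, top X: go to q_1, push XY → (q_1, ε, XYYYXZ)
All input consumed in state q_1 with stack XYYYXZ.

XYYYXZ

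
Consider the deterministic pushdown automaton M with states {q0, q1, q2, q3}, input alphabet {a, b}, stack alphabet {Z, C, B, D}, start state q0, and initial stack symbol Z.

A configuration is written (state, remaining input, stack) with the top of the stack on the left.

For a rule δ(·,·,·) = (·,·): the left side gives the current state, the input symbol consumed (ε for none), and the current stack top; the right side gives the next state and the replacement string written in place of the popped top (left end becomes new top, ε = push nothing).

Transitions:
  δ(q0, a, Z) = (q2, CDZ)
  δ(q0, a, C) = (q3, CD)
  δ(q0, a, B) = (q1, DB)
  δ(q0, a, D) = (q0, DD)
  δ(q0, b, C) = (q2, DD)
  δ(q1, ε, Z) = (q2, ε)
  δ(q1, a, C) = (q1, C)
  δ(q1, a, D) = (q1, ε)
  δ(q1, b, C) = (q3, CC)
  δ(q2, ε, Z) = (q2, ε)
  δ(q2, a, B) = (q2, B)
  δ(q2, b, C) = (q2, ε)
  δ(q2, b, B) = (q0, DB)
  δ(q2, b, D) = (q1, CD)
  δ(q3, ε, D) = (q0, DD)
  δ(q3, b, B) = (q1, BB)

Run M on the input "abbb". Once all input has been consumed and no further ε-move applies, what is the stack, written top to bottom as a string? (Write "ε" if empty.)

(q0, abbb, Z)
  read a, top Z: go to q2, push CDZ → (q2, bbb, CDZ)
  read b, top C: go to q2, push ε → (q2, bb, DZ)
  read b, top D: go to q1, push CD → (q1, b, CDZ)
  read b, top C: go to q3, push CC → (q3, ε, CCDZ)
All input consumed in state q3 with stack CCDZ.

CCDZ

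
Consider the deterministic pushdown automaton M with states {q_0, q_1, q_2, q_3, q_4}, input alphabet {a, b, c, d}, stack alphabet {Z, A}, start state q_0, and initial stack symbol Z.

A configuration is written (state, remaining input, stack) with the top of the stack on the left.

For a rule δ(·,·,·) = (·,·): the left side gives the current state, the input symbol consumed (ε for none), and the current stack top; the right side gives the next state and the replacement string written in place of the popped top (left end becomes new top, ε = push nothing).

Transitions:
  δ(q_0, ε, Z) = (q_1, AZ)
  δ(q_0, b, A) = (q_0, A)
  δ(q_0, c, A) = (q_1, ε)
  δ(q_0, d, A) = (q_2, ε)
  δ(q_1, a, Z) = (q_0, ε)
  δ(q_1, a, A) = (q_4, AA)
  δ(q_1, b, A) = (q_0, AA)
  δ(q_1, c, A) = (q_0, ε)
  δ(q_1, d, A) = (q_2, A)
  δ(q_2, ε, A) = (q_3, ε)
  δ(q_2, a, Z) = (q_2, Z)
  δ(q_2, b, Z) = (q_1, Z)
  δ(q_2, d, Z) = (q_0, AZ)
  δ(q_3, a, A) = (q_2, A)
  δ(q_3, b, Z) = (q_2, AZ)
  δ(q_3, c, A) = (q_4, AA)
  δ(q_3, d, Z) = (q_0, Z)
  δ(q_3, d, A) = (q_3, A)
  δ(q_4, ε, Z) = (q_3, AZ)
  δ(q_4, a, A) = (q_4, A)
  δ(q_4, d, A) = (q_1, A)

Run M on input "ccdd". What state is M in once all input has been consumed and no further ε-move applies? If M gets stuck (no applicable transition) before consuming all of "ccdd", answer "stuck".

q_1

(q_0, ccdd, Z)
  ε-move, top Z: go to q_1, push AZ → (q_1, ccdd, AZ)
  read c, top A: go to q_0, push ε → (q_0, cdd, Z)
  ε-move, top Z: go to q_1, push AZ → (q_1, cdd, AZ)
  read c, top A: go to q_0, push ε → (q_0, dd, Z)
  ε-move, top Z: go to q_1, push AZ → (q_1, dd, AZ)
  read d, top A: go to q_2, push A → (q_2, d, AZ)
  ε-move, top A: go to q_3, push ε → (q_3, d, Z)
  read d, top Z: go to q_0, push Z → (q_0, ε, Z)
  ε-move, top Z: go to q_1, push AZ → (q_1, ε, AZ)
All input consumed; M is in state q_1.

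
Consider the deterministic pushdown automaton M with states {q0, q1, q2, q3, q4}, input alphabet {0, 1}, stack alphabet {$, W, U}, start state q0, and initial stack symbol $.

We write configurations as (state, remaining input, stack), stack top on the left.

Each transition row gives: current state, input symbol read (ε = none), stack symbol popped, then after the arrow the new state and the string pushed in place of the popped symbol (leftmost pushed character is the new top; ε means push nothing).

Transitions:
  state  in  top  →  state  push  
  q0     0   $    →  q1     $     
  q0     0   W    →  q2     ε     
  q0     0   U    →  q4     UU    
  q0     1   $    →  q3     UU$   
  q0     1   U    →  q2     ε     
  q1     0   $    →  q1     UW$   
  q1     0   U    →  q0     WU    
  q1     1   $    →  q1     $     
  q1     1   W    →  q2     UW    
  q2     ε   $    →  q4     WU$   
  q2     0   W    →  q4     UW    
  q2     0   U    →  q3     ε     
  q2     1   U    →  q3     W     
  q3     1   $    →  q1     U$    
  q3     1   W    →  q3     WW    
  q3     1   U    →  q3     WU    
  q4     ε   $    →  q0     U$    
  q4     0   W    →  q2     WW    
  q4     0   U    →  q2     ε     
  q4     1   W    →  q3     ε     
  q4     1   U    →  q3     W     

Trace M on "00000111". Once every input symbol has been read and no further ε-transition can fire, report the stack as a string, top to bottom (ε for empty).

(q0, 00000111, $) ⊢ (q1, 0000111, $) ⊢ (q1, 000111, UW$) ⊢ (q0, 00111, WUW$) ⊢ (q2, 0111, UW$) ⊢ (q3, 111, W$) ⊢ (q3, 11, WW$) ⊢ (q3, 1, WWW$) ⊢ (q3, ε, WWWW$)
All input consumed in state q3 with stack WWWW$.

WWWW$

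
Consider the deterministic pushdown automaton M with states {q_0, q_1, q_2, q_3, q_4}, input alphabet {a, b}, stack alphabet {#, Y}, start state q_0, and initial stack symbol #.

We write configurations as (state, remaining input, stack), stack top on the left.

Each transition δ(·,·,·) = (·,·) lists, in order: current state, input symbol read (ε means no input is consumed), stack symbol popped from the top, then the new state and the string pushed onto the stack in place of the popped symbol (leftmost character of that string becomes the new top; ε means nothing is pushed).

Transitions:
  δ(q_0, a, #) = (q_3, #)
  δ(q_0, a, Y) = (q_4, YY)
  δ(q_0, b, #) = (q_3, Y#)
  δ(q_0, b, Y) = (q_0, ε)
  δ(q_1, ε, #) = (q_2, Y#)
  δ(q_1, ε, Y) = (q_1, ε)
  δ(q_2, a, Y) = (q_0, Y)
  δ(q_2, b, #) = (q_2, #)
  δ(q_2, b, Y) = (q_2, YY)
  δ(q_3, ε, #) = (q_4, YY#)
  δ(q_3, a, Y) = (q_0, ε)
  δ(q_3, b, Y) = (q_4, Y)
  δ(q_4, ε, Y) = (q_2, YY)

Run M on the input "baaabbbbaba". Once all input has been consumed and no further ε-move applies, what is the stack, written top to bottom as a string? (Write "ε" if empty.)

(q_0, baaabbbbaba, #)
  read b, top #: go to q_3, push Y# → (q_3, aaabbbbaba, Y#)
  read a, top Y: go to q_0, push ε → (q_0, aabbbbaba, #)
  read a, top #: go to q_3, push # → (q_3, abbbbaba, #)
  ε-move, top #: go to q_4, push YY# → (q_4, abbbbaba, YY#)
  ε-move, top Y: go to q_2, push YY → (q_2, abbbbaba, YYY#)
  read a, top Y: go to q_0, push Y → (q_0, bbbbaba, YYY#)
  read b, top Y: go to q_0, push ε → (q_0, bbbaba, YY#)
  read b, top Y: go to q_0, push ε → (q_0, bbaba, Y#)
  read b, top Y: go to q_0, push ε → (q_0, baba, #)
  read b, top #: go to q_3, push Y# → (q_3, aba, Y#)
  read a, top Y: go to q_0, push ε → (q_0, ba, #)
  read b, top #: go to q_3, push Y# → (q_3, a, Y#)
  read a, top Y: go to q_0, push ε → (q_0, ε, #)
All input consumed in state q_0 with stack #.

#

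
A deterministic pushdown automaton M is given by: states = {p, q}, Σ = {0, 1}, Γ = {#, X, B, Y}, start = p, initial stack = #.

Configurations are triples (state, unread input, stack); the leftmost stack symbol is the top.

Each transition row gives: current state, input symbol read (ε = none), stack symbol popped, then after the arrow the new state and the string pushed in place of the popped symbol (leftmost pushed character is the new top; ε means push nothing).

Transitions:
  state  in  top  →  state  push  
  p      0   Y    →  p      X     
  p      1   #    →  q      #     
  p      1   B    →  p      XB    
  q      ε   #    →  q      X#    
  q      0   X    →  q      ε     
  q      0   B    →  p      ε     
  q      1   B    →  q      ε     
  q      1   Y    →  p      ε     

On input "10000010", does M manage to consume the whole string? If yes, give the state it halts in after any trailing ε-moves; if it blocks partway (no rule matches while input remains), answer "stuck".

(p, 10000010, #)
  read 1, top #: go to q, push # → (q, 0000010, #)
  ε-move, top #: go to q, push X# → (q, 0000010, X#)
  read 0, top X: go to q, push ε → (q, 000010, #)
  ε-move, top #: go to q, push X# → (q, 000010, X#)
  read 0, top X: go to q, push ε → (q, 00010, #)
  ε-move, top #: go to q, push X# → (q, 00010, X#)
  read 0, top X: go to q, push ε → (q, 0010, #)
  ε-move, top #: go to q, push X# → (q, 0010, X#)
  read 0, top X: go to q, push ε → (q, 010, #)
  ε-move, top #: go to q, push X# → (q, 010, X#)
  read 0, top X: go to q, push ε → (q, 10, #)
  ε-move, top #: go to q, push X# → (q, 10, X#)
No transition for (q, 1, top X); M blocks with input 10 remaining.

stuck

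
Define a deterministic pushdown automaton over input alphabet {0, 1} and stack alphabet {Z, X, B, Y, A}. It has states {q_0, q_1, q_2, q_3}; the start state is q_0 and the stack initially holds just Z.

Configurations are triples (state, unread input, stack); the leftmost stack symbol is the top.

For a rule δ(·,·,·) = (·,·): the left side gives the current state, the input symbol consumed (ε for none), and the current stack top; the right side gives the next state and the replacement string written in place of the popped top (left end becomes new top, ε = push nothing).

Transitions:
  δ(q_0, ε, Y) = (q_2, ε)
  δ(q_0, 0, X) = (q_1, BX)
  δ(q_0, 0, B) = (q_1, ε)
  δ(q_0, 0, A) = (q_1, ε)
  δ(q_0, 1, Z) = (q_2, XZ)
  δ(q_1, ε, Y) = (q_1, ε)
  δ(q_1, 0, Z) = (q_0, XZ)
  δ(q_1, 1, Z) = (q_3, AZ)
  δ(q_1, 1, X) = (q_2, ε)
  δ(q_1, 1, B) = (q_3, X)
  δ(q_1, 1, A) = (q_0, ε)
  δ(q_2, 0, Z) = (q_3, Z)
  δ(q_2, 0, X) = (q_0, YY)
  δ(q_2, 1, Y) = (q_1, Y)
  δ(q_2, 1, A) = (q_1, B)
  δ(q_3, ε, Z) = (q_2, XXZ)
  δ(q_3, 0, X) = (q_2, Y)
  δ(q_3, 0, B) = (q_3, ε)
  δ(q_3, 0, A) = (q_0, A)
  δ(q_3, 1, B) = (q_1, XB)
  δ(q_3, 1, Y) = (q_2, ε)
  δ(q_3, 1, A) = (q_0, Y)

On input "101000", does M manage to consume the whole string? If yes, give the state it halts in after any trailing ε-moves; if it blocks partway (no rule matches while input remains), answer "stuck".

stuck

(q_0, 101000, Z)
  read 1, top Z: go to q_2, push XZ → (q_2, 01000, XZ)
  read 0, top X: go to q_0, push YY → (q_0, 1000, YYZ)
  ε-move, top Y: go to q_2, push ε → (q_2, 1000, YZ)
  read 1, top Y: go to q_1, push Y → (q_1, 000, YZ)
  ε-move, top Y: go to q_1, push ε → (q_1, 000, Z)
  read 0, top Z: go to q_0, push XZ → (q_0, 00, XZ)
  read 0, top X: go to q_1, push BX → (q_1, 0, BXZ)
No transition for (q_1, 0, top B); M blocks with input 0 remaining.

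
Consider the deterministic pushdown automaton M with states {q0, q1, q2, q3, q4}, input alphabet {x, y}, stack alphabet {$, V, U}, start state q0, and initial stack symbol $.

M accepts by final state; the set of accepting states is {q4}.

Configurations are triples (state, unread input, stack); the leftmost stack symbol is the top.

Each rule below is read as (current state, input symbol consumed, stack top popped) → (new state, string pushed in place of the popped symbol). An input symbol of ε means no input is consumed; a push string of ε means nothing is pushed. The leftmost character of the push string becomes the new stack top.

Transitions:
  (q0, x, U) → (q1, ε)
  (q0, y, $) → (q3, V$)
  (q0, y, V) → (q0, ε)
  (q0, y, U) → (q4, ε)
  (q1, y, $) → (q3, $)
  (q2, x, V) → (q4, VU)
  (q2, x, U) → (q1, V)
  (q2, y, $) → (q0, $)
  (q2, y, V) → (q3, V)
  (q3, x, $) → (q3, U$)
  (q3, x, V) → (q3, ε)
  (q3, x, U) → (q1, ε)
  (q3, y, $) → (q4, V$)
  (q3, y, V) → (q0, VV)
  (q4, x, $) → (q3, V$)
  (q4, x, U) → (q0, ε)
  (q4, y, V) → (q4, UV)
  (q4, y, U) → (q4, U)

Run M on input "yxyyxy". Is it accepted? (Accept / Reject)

(q0, yxyyxy, $)
  read y, top $: go to q3, push V$ → (q3, xyyxy, V$)
  read x, top V: go to q3, push ε → (q3, yyxy, $)
  read y, top $: go to q4, push V$ → (q4, yxy, V$)
  read y, top V: go to q4, push UV → (q4, xy, UV$)
  read x, top U: go to q0, push ε → (q0, y, V$)
  read y, top V: go to q0, push ε → (q0, ε, $)
All input consumed; state q0 ∉ F and no further ε-move applies.

Reject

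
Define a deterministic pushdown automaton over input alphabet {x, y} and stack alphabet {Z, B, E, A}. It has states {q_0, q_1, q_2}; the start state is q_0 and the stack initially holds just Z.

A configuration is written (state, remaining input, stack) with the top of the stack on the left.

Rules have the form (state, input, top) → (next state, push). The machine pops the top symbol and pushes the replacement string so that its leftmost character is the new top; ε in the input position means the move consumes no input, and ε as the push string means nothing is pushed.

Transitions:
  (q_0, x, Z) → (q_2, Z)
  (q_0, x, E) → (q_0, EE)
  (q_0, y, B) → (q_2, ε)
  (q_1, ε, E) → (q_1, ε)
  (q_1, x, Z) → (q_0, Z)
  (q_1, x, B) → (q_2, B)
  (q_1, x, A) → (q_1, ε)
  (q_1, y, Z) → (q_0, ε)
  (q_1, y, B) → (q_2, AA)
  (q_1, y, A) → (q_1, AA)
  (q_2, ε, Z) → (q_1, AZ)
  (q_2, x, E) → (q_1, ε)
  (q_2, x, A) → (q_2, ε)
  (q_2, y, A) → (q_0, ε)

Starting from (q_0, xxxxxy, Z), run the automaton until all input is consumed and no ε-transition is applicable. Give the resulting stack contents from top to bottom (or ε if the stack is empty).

ε

(q_0, xxxxxy, Z) ⊢ (q_2, xxxxy, Z) ⊢ (q_1, xxxxy, AZ) ⊢ (q_1, xxxy, Z) ⊢ (q_0, xxy, Z) ⊢ (q_2, xy, Z) ⊢ (q_1, xy, AZ) ⊢ (q_1, y, Z) ⊢ (q_0, ε, ε)
All input consumed in state q_0 with stack ε.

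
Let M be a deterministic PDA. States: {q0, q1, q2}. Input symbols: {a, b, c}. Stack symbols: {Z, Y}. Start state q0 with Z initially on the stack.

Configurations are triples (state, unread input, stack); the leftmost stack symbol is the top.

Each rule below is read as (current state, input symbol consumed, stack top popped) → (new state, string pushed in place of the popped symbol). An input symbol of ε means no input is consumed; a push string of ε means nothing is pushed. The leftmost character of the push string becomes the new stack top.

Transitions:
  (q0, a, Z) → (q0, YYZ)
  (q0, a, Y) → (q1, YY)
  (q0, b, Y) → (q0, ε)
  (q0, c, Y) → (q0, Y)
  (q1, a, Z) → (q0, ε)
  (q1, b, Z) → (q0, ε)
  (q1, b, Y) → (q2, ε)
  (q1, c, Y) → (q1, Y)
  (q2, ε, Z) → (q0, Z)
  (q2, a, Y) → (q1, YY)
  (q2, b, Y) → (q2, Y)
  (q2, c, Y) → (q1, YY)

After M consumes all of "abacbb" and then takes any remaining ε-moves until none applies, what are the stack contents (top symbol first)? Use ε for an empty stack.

YZ

(q0, abacbb, Z)
  read a, top Z: go to q0, push YYZ → (q0, bacbb, YYZ)
  read b, top Y: go to q0, push ε → (q0, acbb, YZ)
  read a, top Y: go to q1, push YY → (q1, cbb, YYZ)
  read c, top Y: go to q1, push Y → (q1, bb, YYZ)
  read b, top Y: go to q2, push ε → (q2, b, YZ)
  read b, top Y: go to q2, push Y → (q2, ε, YZ)
All input consumed in state q2 with stack YZ.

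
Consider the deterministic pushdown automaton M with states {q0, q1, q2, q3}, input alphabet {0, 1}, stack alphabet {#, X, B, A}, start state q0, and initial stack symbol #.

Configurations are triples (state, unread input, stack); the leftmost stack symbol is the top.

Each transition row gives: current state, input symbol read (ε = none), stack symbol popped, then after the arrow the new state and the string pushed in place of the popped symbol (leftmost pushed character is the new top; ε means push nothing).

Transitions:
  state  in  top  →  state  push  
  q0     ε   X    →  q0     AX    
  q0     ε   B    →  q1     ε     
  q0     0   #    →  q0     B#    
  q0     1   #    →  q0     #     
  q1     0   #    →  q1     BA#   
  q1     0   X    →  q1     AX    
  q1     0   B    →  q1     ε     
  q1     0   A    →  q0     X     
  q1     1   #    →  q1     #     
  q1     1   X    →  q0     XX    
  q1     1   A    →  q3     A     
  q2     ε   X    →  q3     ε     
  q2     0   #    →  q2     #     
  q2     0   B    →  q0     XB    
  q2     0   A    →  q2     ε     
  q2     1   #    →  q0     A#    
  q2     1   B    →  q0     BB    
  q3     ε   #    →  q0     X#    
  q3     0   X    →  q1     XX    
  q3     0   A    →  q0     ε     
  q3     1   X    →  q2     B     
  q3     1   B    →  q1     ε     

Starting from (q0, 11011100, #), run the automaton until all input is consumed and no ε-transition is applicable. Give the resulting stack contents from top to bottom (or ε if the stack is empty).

(q0, 11011100, #)
  read 1, top #: go to q0, push # → (q0, 1011100, #)
  read 1, top #: go to q0, push # → (q0, 011100, #)
  read 0, top #: go to q0, push B# → (q0, 11100, B#)
  ε-move, top B: go to q1, push ε → (q1, 11100, #)
  read 1, top #: go to q1, push # → (q1, 1100, #)
  read 1, top #: go to q1, push # → (q1, 100, #)
  read 1, top #: go to q1, push # → (q1, 00, #)
  read 0, top #: go to q1, push BA# → (q1, 0, BA#)
  read 0, top B: go to q1, push ε → (q1, ε, A#)
All input consumed in state q1 with stack A#.

A#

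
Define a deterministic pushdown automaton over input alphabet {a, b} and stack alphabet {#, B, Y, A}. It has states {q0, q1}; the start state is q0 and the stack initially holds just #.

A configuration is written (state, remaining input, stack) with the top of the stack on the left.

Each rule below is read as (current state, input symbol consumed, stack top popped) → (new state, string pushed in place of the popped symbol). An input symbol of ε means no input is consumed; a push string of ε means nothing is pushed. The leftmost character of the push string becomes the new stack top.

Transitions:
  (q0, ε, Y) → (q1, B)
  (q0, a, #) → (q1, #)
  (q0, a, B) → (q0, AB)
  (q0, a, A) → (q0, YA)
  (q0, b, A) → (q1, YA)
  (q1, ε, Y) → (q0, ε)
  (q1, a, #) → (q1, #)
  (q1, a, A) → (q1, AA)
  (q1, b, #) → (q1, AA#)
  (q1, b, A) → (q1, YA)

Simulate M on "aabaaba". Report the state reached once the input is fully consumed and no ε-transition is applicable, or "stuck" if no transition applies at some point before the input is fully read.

(q0, aabaaba, #)
  read a, top #: go to q1, push # → (q1, abaaba, #)
  read a, top #: go to q1, push # → (q1, baaba, #)
  read b, top #: go to q1, push AA# → (q1, aaba, AA#)
  read a, top A: go to q1, push AA → (q1, aba, AAA#)
  read a, top A: go to q1, push AA → (q1, ba, AAAA#)
  read b, top A: go to q1, push YA → (q1, a, YAAAA#)
  ε-move, top Y: go to q0, push ε → (q0, a, AAAA#)
  read a, top A: go to q0, push YA → (q0, ε, YAAAA#)
  ε-move, top Y: go to q1, push B → (q1, ε, BAAAA#)
All input consumed; M is in state q1.

q1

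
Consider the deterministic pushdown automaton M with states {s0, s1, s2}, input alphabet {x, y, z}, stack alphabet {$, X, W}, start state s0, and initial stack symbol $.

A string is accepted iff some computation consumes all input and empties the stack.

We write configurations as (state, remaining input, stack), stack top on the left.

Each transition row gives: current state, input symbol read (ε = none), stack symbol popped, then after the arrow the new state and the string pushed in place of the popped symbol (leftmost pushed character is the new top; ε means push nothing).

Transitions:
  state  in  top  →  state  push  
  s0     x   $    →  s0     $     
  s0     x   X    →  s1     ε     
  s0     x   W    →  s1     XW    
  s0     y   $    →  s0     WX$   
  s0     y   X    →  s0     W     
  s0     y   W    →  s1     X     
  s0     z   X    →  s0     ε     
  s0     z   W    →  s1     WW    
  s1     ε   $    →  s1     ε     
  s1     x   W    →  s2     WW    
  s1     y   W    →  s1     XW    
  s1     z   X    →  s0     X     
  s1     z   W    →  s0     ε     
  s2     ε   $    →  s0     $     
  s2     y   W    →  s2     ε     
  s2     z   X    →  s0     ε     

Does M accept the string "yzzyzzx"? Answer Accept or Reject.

Accept

(s0, yzzyzzx, $) ⊢ (s0, zzyzzx, WX$) ⊢ (s1, zyzzx, WWX$) ⊢ (s0, yzzx, WX$) ⊢ (s1, zzx, XX$) ⊢ (s0, zx, XX$) ⊢ (s0, x, X$) ⊢ (s1, ε, $) ⊢ (s1, ε, ε)
All input consumed and the stack is empty.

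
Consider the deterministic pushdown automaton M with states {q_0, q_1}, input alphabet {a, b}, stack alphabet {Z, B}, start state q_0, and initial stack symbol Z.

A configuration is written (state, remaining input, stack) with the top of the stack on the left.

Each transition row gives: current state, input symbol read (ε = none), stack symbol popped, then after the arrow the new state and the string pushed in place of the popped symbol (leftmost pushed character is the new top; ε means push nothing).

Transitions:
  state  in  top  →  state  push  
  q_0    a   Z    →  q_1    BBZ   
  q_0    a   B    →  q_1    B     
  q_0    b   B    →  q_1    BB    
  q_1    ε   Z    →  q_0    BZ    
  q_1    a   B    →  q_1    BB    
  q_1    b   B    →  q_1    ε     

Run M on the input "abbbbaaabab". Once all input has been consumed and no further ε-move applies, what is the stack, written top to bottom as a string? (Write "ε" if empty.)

BBBZ

(q_0, abbbbaaabab, Z)
  read a, top Z: go to q_1, push BBZ → (q_1, bbbbaaabab, BBZ)
  read b, top B: go to q_1, push ε → (q_1, bbbaaabab, BZ)
  read b, top B: go to q_1, push ε → (q_1, bbaaabab, Z)
  ε-move, top Z: go to q_0, push BZ → (q_0, bbaaabab, BZ)
  read b, top B: go to q_1, push BB → (q_1, baaabab, BBZ)
  read b, top B: go to q_1, push ε → (q_1, aaabab, BZ)
  read a, top B: go to q_1, push BB → (q_1, aabab, BBZ)
  read a, top B: go to q_1, push BB → (q_1, abab, BBBZ)
  read a, top B: go to q_1, push BB → (q_1, bab, BBBBZ)
  read b, top B: go to q_1, push ε → (q_1, ab, BBBZ)
  read a, top B: go to q_1, push BB → (q_1, b, BBBBZ)
  read b, top B: go to q_1, push ε → (q_1, ε, BBBZ)
All input consumed in state q_1 with stack BBBZ.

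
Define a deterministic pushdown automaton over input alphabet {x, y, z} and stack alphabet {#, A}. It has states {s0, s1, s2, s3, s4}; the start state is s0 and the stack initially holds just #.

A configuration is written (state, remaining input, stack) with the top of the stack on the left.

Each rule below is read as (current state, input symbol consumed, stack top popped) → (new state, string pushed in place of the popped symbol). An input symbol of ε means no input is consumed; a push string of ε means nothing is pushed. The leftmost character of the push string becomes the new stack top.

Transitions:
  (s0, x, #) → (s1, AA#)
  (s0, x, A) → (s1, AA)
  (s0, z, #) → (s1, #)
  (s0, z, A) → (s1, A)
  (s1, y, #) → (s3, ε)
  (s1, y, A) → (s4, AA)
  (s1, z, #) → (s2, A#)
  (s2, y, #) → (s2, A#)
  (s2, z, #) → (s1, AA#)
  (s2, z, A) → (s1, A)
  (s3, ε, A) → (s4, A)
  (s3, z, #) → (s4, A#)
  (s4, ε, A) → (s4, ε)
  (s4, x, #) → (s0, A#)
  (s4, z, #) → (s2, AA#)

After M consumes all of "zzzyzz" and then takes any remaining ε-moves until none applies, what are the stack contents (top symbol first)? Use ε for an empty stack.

(s0, zzzyzz, #) ⊢ (s1, zzyzz, #) ⊢ (s2, zyzz, A#) ⊢ (s1, yzz, A#) ⊢ (s4, zz, AA#) ⊢ (s4, zz, A#) ⊢ (s4, zz, #) ⊢ (s2, z, AA#) ⊢ (s1, ε, AA#)
All input consumed in state s1 with stack AA#.

AA#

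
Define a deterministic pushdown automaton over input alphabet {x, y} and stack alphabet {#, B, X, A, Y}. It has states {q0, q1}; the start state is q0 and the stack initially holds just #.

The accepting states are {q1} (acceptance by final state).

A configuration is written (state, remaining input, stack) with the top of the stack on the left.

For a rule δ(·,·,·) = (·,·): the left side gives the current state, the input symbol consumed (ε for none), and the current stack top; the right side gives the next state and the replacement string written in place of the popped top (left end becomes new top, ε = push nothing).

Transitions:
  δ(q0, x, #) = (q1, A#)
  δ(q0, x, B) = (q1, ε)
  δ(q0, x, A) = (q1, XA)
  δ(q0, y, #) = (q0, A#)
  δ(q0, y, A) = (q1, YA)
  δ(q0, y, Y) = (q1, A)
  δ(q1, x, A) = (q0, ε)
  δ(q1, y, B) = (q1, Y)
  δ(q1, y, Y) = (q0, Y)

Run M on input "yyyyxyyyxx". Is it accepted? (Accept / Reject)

Accept

(q0, yyyyxyyyxx, #)
  read y, top #: go to q0, push A# → (q0, yyyxyyyxx, A#)
  read y, top A: go to q1, push YA → (q1, yyxyyyxx, YA#)
  read y, top Y: go to q0, push Y → (q0, yxyyyxx, YA#)
  read y, top Y: go to q1, push A → (q1, xyyyxx, AA#)
  read x, top A: go to q0, push ε → (q0, yyyxx, A#)
  read y, top A: go to q1, push YA → (q1, yyxx, YA#)
  read y, top Y: go to q0, push Y → (q0, yxx, YA#)
  read y, top Y: go to q1, push A → (q1, xx, AA#)
  read x, top A: go to q0, push ε → (q0, x, A#)
  read x, top A: go to q1, push XA → (q1, ε, XA#)
All input consumed; state q1 ∈ F.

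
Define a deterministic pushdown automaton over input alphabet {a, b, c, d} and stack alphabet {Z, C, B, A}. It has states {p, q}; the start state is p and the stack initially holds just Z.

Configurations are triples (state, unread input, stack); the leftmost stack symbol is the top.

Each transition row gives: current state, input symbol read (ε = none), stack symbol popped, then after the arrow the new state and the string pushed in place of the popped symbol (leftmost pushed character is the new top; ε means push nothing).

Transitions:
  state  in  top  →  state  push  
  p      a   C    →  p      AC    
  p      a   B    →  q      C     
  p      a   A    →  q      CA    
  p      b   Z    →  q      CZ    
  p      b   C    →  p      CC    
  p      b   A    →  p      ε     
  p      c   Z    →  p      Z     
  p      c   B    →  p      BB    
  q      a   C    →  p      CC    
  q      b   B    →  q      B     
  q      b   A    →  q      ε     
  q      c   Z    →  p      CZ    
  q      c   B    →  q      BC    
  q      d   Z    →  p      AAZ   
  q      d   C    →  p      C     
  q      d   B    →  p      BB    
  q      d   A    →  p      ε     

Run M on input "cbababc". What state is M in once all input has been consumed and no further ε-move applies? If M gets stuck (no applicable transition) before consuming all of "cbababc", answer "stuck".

(p, cbababc, Z)
  read c, top Z: go to p, push Z → (p, bababc, Z)
  read b, top Z: go to q, push CZ → (q, ababc, CZ)
  read a, top C: go to p, push CC → (p, babc, CCZ)
  read b, top C: go to p, push CC → (p, abc, CCCZ)
  read a, top C: go to p, push AC → (p, bc, ACCCZ)
  read b, top A: go to p, push ε → (p, c, CCCZ)
No transition for (p, c, top C); M blocks with input c remaining.

stuck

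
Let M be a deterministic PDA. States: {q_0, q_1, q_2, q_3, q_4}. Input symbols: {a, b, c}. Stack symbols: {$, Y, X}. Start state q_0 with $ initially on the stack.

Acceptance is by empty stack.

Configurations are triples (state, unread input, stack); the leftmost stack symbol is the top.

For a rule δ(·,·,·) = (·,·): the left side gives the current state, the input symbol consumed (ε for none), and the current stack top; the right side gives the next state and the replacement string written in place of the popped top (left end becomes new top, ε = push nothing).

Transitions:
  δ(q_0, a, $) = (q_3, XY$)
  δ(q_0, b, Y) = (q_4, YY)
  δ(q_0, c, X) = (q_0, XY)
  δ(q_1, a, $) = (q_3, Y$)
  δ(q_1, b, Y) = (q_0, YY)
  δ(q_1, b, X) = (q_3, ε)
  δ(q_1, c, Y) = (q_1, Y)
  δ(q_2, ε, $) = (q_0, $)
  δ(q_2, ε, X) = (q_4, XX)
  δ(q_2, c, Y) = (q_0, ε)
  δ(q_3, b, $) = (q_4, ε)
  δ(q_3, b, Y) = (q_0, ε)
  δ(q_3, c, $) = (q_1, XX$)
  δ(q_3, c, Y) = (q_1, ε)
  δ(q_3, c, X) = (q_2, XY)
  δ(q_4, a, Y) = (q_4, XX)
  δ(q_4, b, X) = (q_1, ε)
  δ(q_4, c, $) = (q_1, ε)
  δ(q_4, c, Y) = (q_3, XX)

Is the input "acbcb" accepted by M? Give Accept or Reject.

Reject

(q_0, acbcb, $) ⊢ (q_3, cbcb, XY$) ⊢ (q_2, bcb, XYY$) ⊢ (q_4, bcb, XXYY$) ⊢ (q_1, cb, XYY$)
No transition applies at (q_1, cb, XYY$); input not fully consumed.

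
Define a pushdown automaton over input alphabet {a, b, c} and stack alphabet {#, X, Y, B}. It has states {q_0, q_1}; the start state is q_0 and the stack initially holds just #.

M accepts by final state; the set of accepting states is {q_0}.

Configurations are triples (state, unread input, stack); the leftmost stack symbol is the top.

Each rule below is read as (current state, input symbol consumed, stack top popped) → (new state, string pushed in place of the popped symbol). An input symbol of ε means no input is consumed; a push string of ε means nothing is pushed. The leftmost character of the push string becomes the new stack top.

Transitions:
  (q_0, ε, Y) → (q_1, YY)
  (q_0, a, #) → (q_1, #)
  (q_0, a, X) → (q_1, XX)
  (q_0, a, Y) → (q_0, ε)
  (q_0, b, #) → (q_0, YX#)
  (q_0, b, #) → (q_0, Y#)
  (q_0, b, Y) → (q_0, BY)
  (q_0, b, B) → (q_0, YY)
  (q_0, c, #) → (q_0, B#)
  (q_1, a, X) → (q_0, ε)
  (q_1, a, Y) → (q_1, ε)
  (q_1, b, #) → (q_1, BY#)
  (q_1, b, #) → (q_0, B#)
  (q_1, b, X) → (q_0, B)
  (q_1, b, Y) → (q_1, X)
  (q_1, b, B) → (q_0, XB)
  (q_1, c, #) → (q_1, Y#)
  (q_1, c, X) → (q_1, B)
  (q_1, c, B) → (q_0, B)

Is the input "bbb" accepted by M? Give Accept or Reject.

Accept

One accepting computation: (q_0, bbb, #) ⊢ (q_0, bb, YX#) ⊢ (q_0, b, BYX#) ⊢ (q_0, ε, YYYX#)
All input consumed and state q_0 ∈ F.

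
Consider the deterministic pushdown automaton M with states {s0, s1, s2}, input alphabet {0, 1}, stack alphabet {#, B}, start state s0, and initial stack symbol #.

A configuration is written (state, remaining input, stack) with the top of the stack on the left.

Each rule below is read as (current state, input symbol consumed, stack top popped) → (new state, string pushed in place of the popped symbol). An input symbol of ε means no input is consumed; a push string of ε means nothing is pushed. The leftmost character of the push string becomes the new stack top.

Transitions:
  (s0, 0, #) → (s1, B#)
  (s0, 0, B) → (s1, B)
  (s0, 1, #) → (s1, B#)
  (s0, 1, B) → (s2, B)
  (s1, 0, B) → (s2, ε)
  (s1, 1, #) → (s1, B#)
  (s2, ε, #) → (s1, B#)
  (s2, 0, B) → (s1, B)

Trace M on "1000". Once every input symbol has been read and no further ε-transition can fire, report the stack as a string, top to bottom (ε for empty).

(s0, 1000, #) ⊢ (s1, 000, B#) ⊢ (s2, 00, #) ⊢ (s1, 00, B#) ⊢ (s2, 0, #) ⊢ (s1, 0, B#) ⊢ (s2, ε, #) ⊢ (s1, ε, B#)
All input consumed in state s1 with stack B#.

B#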